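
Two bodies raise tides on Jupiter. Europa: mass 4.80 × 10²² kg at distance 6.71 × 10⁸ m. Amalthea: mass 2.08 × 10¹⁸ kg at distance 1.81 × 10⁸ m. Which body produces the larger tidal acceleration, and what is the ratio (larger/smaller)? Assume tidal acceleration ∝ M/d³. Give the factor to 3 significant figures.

Tidal acceleration ∝ M/d³, so compare M/d³ for each.
Europa: (4.80 × 10²²) / (6.71 × 10⁸)³ = 1.589 × 10⁻⁴
Amalthea: (2.08 × 10¹⁸) / (1.81 × 10⁸)³ = 3.508 × 10⁻⁷
Ratio (larger/smaller) = 453

Europa, by a factor of ≈ 453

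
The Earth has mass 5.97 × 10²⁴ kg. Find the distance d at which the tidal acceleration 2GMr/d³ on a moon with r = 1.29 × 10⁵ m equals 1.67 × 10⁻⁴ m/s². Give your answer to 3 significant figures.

2GMr/d³ = a_tidal  ⇒  d = (2GMr / a_tidal)^(1/3)
d = (2 × 6.674×10⁻¹¹ × (5.97 × 10²⁴) × (1.29 × 10⁵) / (1.67 × 10⁻⁴))^(1/3)
  = 8.51 × 10⁷ m

8.51 × 10⁷ m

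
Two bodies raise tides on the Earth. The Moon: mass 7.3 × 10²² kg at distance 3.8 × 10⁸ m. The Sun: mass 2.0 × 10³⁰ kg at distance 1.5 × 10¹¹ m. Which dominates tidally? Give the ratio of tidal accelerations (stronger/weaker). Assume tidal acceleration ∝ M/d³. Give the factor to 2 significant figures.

Compare M/d³ for the two perturbers:
The Moon: (7.3 × 10²²) / (3.8 × 10⁸)³ = 1.330 × 10⁻³
The Sun: (2.0 × 10³⁰) / (1.5 × 10¹¹)³ = 5.926 × 10⁻⁴
Ratio (larger/smaller) = 2.2

The Moon, by a factor of ≈ 2.2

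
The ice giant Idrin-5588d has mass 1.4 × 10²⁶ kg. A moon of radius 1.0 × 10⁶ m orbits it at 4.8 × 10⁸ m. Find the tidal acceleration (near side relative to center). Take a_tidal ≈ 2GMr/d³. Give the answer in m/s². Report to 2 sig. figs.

1.7 × 10⁻⁴ m/s²

a_tidal = 2GMr/d³
        = 2 × (6.674 × 10⁻¹¹) × (1.4 × 10²⁶) × (1.0 × 10⁶) / (4.8 × 10⁸)³
        = 1.7 × 10⁻⁴ m/s²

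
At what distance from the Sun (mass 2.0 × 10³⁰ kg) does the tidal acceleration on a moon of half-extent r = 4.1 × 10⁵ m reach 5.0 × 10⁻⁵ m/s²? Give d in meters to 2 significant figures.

1.3 × 10¹⁰ m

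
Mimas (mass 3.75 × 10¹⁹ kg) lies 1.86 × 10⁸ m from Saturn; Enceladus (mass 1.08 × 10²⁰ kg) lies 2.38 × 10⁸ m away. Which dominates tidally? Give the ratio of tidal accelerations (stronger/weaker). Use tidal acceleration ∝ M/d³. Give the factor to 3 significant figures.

Enceladus, by a factor of ≈ 1.37

The tide-raising term goes as M/d³ (the gradient of a 1/d² field).
Mimas: (3.75 × 10¹⁹) / (1.86 × 10⁸)³ = 5.828 × 10⁻⁶
Enceladus: (1.08 × 10²⁰) / (2.38 × 10⁸)³ = 8.011 × 10⁻⁶
Ratio (larger/smaller) = 1.37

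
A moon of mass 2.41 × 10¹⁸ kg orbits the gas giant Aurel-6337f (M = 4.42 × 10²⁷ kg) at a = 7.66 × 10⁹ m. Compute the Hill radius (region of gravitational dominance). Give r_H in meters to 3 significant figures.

4.34 × 10⁶ m

r_H ≈ a (m/3M)^(1/3)
    = (7.66 × 10⁹) × (2.41 × 10¹⁸ / (3 × 4.42 × 10²⁷))^(1/3)
    = 4.34 × 10⁶ m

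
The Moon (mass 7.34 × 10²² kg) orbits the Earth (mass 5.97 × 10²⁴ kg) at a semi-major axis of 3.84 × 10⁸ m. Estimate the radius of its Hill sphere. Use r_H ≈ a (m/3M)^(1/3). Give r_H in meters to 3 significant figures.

r_H ≈ a (m/3M)^(1/3)
    = (3.84 × 10⁸) × (7.34 × 10²² / (3 × 5.97 × 10²⁴))^(1/3)
    = 6.15 × 10⁷ m

6.15 × 10⁷ m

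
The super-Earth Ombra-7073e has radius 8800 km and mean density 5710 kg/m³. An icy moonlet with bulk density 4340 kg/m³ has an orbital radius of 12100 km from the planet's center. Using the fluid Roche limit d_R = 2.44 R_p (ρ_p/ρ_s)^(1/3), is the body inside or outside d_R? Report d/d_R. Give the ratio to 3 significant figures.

inside; d/d_R ≈ 0.514

d_R = 2.44 × (8800 km) × (5710/4340)^(1/3) = 23530 km
d/d_R = (12100) / (23530) = 0.514
Since d/d_R < 1, the body is inside the Roche limit.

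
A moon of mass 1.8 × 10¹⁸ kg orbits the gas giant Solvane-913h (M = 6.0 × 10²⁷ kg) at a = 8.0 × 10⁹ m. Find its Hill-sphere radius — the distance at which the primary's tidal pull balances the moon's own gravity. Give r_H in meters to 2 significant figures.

r_H ≈ a (m/3M)^(1/3)
    = (8.0 × 10⁹) × (1.8 × 10¹⁸ / (3 × 6.0 × 10²⁷))^(1/3)
    = 3.7 × 10⁶ m

3.7 × 10⁶ m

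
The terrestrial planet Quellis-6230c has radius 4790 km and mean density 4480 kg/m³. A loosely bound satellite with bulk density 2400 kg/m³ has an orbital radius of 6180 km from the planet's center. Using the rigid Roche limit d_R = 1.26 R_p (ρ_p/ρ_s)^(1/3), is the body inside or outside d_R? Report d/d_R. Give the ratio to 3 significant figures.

inside; d/d_R ≈ 0.832

d_R = 1.26 × (4790 km) × (4480/2400)^(1/3) = 7431 km
d/d_R = (6180) / (7431) = 0.832
Since d/d_R < 1, the body is inside the Roche limit.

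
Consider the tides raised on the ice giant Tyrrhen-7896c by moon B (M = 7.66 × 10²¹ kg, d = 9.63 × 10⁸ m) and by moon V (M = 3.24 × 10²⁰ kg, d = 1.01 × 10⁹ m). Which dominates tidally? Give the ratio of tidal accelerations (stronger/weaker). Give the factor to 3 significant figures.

Moon B, by a factor of ≈ 27.3

Compare M/d³ for the two perturbers:
Moon B: (7.66 × 10²¹) / (9.63 × 10⁸)³ = 8.577 × 10⁻⁶
Moon V: (3.24 × 10²⁰) / (1.01 × 10⁹)³ = 3.145 × 10⁻⁷
Ratio (larger/smaller) = 27.3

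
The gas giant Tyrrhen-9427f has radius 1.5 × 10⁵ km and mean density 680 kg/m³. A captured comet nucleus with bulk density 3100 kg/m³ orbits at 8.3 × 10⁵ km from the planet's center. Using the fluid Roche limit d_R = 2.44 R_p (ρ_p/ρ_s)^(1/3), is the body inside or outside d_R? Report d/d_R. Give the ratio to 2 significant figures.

outside; d/d_R ≈ 3.8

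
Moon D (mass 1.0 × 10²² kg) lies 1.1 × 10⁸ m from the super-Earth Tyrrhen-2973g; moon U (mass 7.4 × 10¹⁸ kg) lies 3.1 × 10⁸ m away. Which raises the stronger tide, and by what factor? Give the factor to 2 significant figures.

Moon D, by a factor of ≈ 30000

Tidal stretch scales as M/d³; compute that for each body.
Moon D: (1.0 × 10²²) / (1.1 × 10⁸)³ = 7.513 × 10⁻³
Moon U: (7.4 × 10¹⁸) / (3.1 × 10⁸)³ = 2.484 × 10⁻⁷
Ratio (larger/smaller) = 30000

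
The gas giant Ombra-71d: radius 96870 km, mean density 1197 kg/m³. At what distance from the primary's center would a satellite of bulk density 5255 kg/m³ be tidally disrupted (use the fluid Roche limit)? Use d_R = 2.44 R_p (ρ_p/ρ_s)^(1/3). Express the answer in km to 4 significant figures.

d_R = 2.44 × 96870 km × (1197/5255)^(1/3)
    = 1.444 × 10⁵ km

1.444 × 10⁵ km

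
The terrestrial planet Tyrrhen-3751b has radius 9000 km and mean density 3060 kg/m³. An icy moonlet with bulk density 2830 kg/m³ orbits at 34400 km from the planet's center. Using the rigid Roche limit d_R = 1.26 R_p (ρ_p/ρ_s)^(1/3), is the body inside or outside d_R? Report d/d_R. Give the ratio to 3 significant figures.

d_R = 1.26 × (9000 km) × (3060/2830)^(1/3) = 11640 km
d/d_R = (34400) / (11640) = 2.96
Since d/d_R > 1, the body is outside the Roche limit.

outside; d/d_R ≈ 2.96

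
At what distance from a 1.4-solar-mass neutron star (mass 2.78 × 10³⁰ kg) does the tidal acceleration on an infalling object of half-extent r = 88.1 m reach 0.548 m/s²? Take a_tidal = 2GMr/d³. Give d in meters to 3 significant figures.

2GMr/d³ = a_tidal  ⇒  d = (2GMr / a_tidal)^(1/3)
d = (2 × 6.674×10⁻¹¹ × (2.78 × 10³⁰) × (88.1) / (0.548))^(1/3)
  = 3.91 × 10⁷ m

3.91 × 10⁷ m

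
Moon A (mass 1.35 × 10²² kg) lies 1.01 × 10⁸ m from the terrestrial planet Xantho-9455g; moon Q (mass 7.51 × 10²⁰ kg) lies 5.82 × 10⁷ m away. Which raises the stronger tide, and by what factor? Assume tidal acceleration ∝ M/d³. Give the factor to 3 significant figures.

Moon A, by a factor of ≈ 3.44

The tide-raising term goes as M/d³ (the gradient of a 1/d² field).
Moon A: (1.35 × 10²²) / (1.01 × 10⁸)³ = 1.310 × 10⁻²
Moon Q: (7.51 × 10²⁰) / (5.82 × 10⁷)³ = 3.810 × 10⁻³
Ratio (larger/smaller) = 3.44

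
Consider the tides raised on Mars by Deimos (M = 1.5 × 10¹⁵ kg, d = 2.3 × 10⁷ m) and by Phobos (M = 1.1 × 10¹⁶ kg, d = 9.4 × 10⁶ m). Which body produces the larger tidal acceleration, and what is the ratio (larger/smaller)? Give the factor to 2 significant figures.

Phobos, by a factor of ≈ 110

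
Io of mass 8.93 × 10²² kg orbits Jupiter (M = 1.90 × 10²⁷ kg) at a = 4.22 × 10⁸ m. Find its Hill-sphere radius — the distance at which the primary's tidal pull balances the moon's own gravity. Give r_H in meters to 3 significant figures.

1.06 × 10⁷ m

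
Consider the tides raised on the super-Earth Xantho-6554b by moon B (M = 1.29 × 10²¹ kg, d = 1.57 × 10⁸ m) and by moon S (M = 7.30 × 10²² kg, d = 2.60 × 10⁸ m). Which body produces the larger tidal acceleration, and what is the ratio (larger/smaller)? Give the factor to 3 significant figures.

Tidal acceleration ∝ M/d³, so compare M/d³ for each.
Moon B: (1.29 × 10²¹) / (1.57 × 10⁸)³ = 3.333 × 10⁻⁴
Moon S: (7.30 × 10²²) / (2.60 × 10⁸)³ = 4.153 × 10⁻³
Ratio (larger/smaller) = 12.5

Moon S, by a factor of ≈ 12.5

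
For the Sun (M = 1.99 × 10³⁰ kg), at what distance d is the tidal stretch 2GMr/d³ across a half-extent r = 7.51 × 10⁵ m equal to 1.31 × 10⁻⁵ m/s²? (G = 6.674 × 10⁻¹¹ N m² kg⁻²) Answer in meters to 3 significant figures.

2GMr/d³ = a_tidal  ⇒  d = (2GMr / a_tidal)^(1/3)
d = (2 × 6.674×10⁻¹¹ × (1.99 × 10³⁰) × (7.51 × 10⁵) / (1.31 × 10⁻⁵))^(1/3)
  = 2.48 × 10¹⁰ m

2.48 × 10¹⁰ m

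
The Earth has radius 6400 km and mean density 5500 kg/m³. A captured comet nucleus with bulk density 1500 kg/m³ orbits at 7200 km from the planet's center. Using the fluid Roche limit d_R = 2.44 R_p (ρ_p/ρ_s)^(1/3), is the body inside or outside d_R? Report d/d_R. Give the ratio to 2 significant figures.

inside; d/d_R ≈ 0.30

d_R = 2.44 × (6400 km) × (5500/1500)^(1/3) = 24080 km
d/d_R = (7200) / (24080) = 0.30
Since d/d_R < 1, the body is inside the Roche limit.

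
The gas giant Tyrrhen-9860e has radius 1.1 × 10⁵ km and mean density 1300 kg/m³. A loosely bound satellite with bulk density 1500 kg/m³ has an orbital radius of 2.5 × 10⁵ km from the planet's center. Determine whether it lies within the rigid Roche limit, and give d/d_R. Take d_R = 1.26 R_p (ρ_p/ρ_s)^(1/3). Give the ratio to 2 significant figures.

d_R = 1.26 × (1.1 × 10⁵ km) × (1300/1500)^(1/3) = 1.321 × 10⁵ km
d/d_R = (2.5 × 10⁵) / (1.321 × 10⁵) = 1.9
Since d/d_R > 1, the body is outside the Roche limit.

outside; d/d_R ≈ 1.9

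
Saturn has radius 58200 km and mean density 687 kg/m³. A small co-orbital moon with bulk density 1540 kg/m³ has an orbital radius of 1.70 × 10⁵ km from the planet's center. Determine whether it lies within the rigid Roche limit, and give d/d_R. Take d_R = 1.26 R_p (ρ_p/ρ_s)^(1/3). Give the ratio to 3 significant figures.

outside; d/d_R ≈ 3.03

d_R = 1.26 × (58200 km) × (687/1540)^(1/3) = 56030 km
d/d_R = (1.70 × 10⁵) / (56030) = 3.03
Since d/d_R > 1, the body is outside the Roche limit.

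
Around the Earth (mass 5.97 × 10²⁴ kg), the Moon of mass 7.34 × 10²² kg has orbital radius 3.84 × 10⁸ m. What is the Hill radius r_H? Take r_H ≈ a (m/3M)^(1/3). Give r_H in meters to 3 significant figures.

r_H ≈ a (m/3M)^(1/3)
    = (3.84 × 10⁸) × (7.34 × 10²² / (3 × 5.97 × 10²⁴))^(1/3)
    = 6.15 × 10⁷ m

6.15 × 10⁷ m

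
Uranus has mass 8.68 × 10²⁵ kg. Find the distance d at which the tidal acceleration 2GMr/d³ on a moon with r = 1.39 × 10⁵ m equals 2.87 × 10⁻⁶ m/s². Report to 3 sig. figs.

8.25 × 10⁸ m

2GMr/d³ = a_tidal  ⇒  d = (2GMr / a_tidal)^(1/3)
d = (2 × 6.674×10⁻¹¹ × (8.68 × 10²⁵) × (1.39 × 10⁵) / (2.87 × 10⁻⁶))^(1/3)
  = 8.25 × 10⁸ m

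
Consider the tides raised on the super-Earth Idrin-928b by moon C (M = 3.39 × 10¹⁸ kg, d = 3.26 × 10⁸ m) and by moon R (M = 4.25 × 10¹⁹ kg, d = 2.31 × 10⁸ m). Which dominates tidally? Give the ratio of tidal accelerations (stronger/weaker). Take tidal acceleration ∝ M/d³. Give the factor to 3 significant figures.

Moon R, by a factor of ≈ 35.2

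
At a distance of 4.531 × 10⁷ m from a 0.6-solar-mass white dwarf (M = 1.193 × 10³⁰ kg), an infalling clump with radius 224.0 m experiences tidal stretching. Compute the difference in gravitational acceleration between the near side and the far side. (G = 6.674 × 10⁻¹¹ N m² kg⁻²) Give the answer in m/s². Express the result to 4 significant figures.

7.669 × 10⁻¹ m/s²

Δg = 4GMr/d³
   = 4 × (6.674 × 10⁻¹¹) × (1.193 × 10³⁰) × (224.0) / (4.531 × 10⁷)³
   = 7.669 × 10⁻¹ m/s²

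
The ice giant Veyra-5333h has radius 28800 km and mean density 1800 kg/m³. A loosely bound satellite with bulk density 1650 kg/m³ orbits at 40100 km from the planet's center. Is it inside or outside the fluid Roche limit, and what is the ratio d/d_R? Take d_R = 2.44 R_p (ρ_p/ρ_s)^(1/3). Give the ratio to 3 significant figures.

d_R = 2.44 × (28800 km) × (1800/1650)^(1/3) = 72340 km
d/d_R = (40100) / (72340) = 0.554
Since d/d_R < 1, the body is inside the Roche limit.

inside; d/d_R ≈ 0.554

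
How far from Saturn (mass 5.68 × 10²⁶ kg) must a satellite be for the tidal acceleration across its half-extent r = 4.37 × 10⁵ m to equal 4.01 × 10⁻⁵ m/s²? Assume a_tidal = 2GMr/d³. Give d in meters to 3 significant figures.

2GMr/d³ = a_tidal  ⇒  d = (2GMr / a_tidal)^(1/3)
d = (2 × 6.674×10⁻¹¹ × (5.68 × 10²⁶) × (4.37 × 10⁵) / (4.01 × 10⁻⁵))^(1/3)
  = 9.38 × 10⁸ m

9.38 × 10⁸ m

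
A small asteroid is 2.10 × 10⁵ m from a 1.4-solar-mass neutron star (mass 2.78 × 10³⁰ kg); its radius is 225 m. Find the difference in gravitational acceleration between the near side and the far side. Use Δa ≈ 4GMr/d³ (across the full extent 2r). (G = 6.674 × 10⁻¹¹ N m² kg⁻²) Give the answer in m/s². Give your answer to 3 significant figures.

Near-to-far spans 2r, so the tidal difference is twice the near-to-center value: 4GMr/d³.
Δg = 4GMr/d³
   = 4 × (6.674 × 10⁻¹¹) × (2.78 × 10³⁰) × (225) / (2.10 × 10⁵)³
   = 1.80 × 10⁷ m/s²

1.80 × 10⁷ m/s²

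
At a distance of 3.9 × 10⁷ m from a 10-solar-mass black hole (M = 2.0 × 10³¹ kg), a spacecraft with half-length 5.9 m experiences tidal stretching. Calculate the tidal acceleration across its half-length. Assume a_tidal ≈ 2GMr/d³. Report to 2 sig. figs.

2.7 × 10⁻¹ m/s²

Δa = 2GMr/d³
   = 2 × (6.674 × 10⁻¹¹) × (2.0 × 10³¹) × (5.9) / (3.9 × 10⁷)³
   = 2.7 × 10⁻¹ m/s²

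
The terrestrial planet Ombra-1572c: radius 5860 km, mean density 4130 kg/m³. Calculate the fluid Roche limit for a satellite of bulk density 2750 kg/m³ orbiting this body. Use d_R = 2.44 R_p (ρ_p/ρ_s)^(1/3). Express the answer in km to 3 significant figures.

d_R = 2.44 × 5860 km × (4130/2750)^(1/3)
    = 16400 km

16400 km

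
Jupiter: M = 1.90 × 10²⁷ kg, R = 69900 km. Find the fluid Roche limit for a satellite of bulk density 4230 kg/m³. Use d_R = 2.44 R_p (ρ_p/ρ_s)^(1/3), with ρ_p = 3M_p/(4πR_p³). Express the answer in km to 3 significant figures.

1.16 × 10⁵ km

ρ_p = 3M_p/(4πR_p³) = 3 × (1.90 × 10²⁷) / (4π × (6.99 × 10⁷ m)³) = 1330 kg/m³
d_R = 2.44 × 69900 km × (1330/4230)^(1/3)
    = 1.16 × 10⁵ km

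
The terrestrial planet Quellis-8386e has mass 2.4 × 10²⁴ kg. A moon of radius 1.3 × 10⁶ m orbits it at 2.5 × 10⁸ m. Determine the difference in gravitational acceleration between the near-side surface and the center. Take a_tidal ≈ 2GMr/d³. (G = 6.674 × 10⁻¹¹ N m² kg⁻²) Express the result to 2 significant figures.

2.7 × 10⁻⁵ m/s²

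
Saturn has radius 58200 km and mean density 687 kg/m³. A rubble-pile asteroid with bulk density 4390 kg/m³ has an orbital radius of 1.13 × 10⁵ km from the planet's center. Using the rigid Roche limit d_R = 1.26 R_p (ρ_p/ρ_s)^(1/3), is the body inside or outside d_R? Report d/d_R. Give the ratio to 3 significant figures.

outside; d/d_R ≈ 2.86

d_R = 1.26 × (58200 km) × (687/4390)^(1/3) = 39520 km
d/d_R = (1.13 × 10⁵) / (39520) = 2.86
Since d/d_R > 1, the body is outside the Roche limit.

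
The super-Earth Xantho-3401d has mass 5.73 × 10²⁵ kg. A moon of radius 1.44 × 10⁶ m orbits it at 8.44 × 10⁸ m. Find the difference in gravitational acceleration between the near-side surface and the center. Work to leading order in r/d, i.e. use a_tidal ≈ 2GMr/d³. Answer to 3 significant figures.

1.83 × 10⁻⁵ m/s²

Δg = 2GMr/d³
   = 2 × (6.674 × 10⁻¹¹) × (5.73 × 10²⁵) × (1.44 × 10⁶) / (8.44 × 10⁸)³
   = 1.83 × 10⁻⁵ m/s²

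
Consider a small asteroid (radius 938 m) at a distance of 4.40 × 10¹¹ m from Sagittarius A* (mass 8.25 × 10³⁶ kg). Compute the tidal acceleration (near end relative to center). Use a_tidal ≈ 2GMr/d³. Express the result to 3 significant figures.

Δa = 2GMr/d³
   = 2 × (6.674 × 10⁻¹¹) × (8.25 × 10³⁶) × (938) / (4.40 × 10¹¹)³
   = 1.21 × 10⁻⁵ m/s²

1.21 × 10⁻⁵ m/s²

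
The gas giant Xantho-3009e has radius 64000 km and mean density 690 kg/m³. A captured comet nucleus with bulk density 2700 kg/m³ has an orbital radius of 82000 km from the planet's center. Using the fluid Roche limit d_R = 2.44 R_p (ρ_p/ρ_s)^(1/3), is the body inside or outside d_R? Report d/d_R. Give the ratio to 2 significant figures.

inside; d/d_R ≈ 0.83

d_R = 2.44 × (64000 km) × (690/2700)^(1/3) = 99100 km
d/d_R = (82000) / (99100) = 0.83
Since d/d_R < 1, the body is inside the Roche limit.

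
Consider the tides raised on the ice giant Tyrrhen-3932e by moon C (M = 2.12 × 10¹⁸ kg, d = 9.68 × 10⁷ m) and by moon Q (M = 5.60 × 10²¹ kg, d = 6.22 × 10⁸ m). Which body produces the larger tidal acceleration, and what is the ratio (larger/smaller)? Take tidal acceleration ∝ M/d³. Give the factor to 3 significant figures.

Moon Q, by a factor of ≈ 9.96

Tidal stretch scales as M/d³; compute that for each body.
Moon C: (2.12 × 10¹⁸) / (9.68 × 10⁷)³ = 2.337 × 10⁻⁶
Moon Q: (5.60 × 10²¹) / (6.22 × 10⁸)³ = 2.327 × 10⁻⁵
Ratio (larger/smaller) = 9.96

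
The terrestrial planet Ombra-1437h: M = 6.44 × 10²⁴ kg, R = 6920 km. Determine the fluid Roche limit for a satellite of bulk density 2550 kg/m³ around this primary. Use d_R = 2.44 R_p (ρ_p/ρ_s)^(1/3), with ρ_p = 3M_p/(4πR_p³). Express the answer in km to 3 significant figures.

ρ_p = 3M_p/(4πR_p³) = 3 × (6.44 × 10²⁴) / (4π × (6.92 × 10⁶ m)³) = 4640 kg/m³
d_R = 2.44 × 6920 km × (4640/2550)^(1/3)
    = 20600 km

20600 km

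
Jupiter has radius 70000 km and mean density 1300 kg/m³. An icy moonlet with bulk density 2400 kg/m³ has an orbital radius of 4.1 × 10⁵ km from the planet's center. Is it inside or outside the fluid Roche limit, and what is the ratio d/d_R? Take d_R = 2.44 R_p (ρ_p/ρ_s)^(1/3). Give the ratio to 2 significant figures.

d_R = 2.44 × (70000 km) × (1300/2400)^(1/3) = 1.392 × 10⁵ km
d/d_R = (4.1 × 10⁵) / (1.392 × 10⁵) = 2.9
Since d/d_R > 1, the body is outside the Roche limit.

outside; d/d_R ≈ 2.9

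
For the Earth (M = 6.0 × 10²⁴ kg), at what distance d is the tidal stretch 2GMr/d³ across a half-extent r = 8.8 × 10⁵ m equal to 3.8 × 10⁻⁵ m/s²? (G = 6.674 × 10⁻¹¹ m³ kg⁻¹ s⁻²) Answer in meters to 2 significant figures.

2GMr/d³ = a_tidal  ⇒  d = (2GMr / a_tidal)^(1/3)
d = (2 × 6.674×10⁻¹¹ × (6.0 × 10²⁴) × (8.8 × 10⁵) / (3.8 × 10⁻⁵))^(1/3)
  = 2.6 × 10⁸ m

2.6 × 10⁸ m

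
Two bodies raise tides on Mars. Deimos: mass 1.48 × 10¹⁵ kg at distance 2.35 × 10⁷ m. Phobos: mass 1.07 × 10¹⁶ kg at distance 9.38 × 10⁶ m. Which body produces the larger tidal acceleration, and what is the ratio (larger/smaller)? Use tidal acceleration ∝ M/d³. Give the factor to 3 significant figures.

Phobos, by a factor of ≈ 114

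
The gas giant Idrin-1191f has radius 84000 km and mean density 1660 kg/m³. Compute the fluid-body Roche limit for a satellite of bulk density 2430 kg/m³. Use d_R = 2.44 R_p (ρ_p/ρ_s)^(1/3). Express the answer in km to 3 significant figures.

1.81 × 10⁵ km

d_R = 2.44 × 84000 km × (1660/2430)^(1/3)
    = 1.81 × 10⁵ km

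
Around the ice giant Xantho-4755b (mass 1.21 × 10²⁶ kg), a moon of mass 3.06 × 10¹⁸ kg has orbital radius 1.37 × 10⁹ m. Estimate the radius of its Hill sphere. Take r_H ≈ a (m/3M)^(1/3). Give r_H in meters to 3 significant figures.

r_H ≈ a (m/3M)^(1/3)
    = (1.37 × 10⁹) × (3.06 × 10¹⁸ / (3 × 1.21 × 10²⁶))^(1/3)
    = 2.79 × 10⁶ m

2.79 × 10⁶ m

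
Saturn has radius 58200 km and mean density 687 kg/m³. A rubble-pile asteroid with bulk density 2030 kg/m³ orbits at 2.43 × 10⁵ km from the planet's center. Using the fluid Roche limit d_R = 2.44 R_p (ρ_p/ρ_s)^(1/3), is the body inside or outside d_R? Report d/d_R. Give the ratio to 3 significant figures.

outside; d/d_R ≈ 2.46

d_R = 2.44 × (58200 km) × (687/2030)^(1/3) = 98960 km
d/d_R = (2.43 × 10⁵) / (98960) = 2.46
Since d/d_R > 1, the body is outside the Roche limit.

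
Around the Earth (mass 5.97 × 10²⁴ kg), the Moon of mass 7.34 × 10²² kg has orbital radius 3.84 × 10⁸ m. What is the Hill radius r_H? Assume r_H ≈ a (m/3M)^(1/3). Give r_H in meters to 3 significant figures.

6.15 × 10⁷ m

r_H ≈ a (m/3M)^(1/3)
    = (3.84 × 10⁸) × (7.34 × 10²² / (3 × 5.97 × 10²⁴))^(1/3)
    = 6.15 × 10⁷ m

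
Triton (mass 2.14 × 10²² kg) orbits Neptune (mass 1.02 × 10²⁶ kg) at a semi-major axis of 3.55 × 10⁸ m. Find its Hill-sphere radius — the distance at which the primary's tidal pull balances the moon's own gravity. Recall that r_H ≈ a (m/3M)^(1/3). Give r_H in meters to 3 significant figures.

r_H ≈ a (m/3M)^(1/3)
    = (3.55 × 10⁸) × (2.14 × 10²² / (3 × 1.02 × 10²⁶))^(1/3)
    = 1.46 × 10⁷ m

1.46 × 10⁷ m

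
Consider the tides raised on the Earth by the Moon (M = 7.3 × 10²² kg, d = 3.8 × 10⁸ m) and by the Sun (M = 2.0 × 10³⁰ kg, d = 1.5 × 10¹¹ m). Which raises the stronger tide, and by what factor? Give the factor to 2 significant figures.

Tidal stretch scales as M/d³; compute that for each body.
The Moon: (7.3 × 10²²) / (3.8 × 10⁸)³ = 1.330 × 10⁻³
The Sun: (2.0 × 10³⁰) / (1.5 × 10¹¹)³ = 5.926 × 10⁻⁴
Ratio (larger/smaller) = 2.2

The Moon, by a factor of ≈ 2.2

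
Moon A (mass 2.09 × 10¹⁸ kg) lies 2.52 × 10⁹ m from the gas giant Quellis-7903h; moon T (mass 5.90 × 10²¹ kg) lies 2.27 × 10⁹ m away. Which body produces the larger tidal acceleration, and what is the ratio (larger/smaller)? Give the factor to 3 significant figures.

Tidal acceleration ∝ M/d³, so compare M/d³ for each.
Moon A: (2.09 × 10¹⁸) / (2.52 × 10⁹)³ = 1.306 × 10⁻¹⁰
Moon T: (5.90 × 10²¹) / (2.27 × 10⁹)³ = 5.044 × 10⁻⁷
Ratio (larger/smaller) = 3860

Moon T, by a factor of ≈ 3860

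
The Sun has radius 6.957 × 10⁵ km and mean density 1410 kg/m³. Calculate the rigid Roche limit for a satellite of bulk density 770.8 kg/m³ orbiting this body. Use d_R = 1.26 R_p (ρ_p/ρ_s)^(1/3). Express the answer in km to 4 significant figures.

d_R = 1.26 × 6.957 × 10⁵ km × (1410/770.8)^(1/3)
    = 1.072 × 10⁶ km

1.072 × 10⁶ km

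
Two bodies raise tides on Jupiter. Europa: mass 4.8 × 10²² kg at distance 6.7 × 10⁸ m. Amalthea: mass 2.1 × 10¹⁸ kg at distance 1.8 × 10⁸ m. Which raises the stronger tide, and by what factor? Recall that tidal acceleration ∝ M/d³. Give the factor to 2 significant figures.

Europa, by a factor of ≈ 440

Compare M/d³ for the two perturbers:
Europa: (4.8 × 10²²) / (6.7 × 10⁸)³ = 1.596 × 10⁻⁴
Amalthea: (2.1 × 10¹⁸) / (1.8 × 10⁸)³ = 3.601 × 10⁻⁷
Ratio (larger/smaller) = 440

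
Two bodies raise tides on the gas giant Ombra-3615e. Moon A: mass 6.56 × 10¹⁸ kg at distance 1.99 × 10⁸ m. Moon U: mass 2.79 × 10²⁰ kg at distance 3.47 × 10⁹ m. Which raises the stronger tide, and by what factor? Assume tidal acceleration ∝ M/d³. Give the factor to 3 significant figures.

Moon A, by a factor of ≈ 125

The tide-raising term goes as M/d³ (the gradient of a 1/d² field).
Moon A: (6.56 × 10¹⁸) / (1.99 × 10⁸)³ = 8.324 × 10⁻⁷
Moon U: (2.79 × 10²⁰) / (3.47 × 10⁹)³ = 6.678 × 10⁻⁹
Ratio (larger/smaller) = 125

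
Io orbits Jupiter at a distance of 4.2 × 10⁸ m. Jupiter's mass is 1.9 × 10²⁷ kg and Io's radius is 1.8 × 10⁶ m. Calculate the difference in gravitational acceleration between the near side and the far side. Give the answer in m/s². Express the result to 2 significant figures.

1.2 × 10⁻² m/s²

Δg = 4GMr/d³
   = 4 × (6.674 × 10⁻¹¹) × (1.9 × 10²⁷) × (1.8 × 10⁶) / (4.2 × 10⁸)³
   = 1.2 × 10⁻² m/s²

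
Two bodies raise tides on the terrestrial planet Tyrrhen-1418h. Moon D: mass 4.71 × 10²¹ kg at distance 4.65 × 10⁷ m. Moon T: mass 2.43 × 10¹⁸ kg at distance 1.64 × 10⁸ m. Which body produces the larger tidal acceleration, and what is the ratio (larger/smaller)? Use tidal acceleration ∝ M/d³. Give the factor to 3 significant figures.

Tidal stretch scales as M/d³; compute that for each body.
Moon D: (4.71 × 10²¹) / (4.65 × 10⁷)³ = 4.684 × 10⁻²
Moon T: (2.43 × 10¹⁸) / (1.64 × 10⁸)³ = 5.509 × 10⁻⁷
Ratio (larger/smaller) = 85000

Moon D, by a factor of ≈ 85000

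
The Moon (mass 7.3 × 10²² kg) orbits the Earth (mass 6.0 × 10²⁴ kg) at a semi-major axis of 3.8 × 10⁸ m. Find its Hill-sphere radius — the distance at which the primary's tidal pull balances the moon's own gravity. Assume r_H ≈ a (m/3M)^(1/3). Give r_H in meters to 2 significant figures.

6.1 × 10⁷ m

r_H ≈ a (m/3M)^(1/3)
    = (3.8 × 10⁸) × (7.3 × 10²² / (3 × 6.0 × 10²⁴))^(1/3)
    = 6.1 × 10⁷ m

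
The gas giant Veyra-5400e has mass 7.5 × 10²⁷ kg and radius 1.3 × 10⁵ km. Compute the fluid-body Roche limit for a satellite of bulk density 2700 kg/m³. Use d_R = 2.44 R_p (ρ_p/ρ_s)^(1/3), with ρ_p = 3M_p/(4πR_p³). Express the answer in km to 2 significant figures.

2.1 × 10⁵ km

ρ_p = 3M_p/(4πR_p³) = 3 × (7.5 × 10²⁷) / (4π × (1.3 × 10⁸ m)³) = 810 kg/m³
d_R = 2.44 × 1.3 × 10⁵ km × (810/2700)^(1/3)
    = 2.1 × 10⁵ km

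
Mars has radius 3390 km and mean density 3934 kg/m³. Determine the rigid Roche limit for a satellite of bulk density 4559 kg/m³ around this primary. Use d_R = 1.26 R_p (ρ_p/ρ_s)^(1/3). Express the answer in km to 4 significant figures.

4067 km

d_R = 1.26 × 3390 km × (3934/4559)^(1/3)
    = 4067 km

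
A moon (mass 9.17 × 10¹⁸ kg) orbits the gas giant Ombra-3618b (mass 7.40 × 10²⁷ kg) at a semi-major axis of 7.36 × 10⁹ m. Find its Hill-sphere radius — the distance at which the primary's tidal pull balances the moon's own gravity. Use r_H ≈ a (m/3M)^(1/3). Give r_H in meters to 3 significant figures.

r_H ≈ a (m/3M)^(1/3)
    = (7.36 × 10⁹) × (9.17 × 10¹⁸ / (3 × 7.40 × 10²⁷))^(1/3)
    = 5.48 × 10⁶ m

5.48 × 10⁶ m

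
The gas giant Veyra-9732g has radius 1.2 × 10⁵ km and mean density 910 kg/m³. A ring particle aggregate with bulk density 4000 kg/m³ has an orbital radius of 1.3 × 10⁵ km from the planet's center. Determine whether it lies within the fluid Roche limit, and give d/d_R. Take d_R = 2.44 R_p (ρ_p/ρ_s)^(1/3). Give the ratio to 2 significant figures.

inside; d/d_R ≈ 0.73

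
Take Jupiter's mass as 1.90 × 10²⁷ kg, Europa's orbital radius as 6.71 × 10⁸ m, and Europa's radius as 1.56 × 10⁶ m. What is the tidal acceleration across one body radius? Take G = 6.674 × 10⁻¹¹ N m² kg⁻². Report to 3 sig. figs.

a_tidal = 2GMr/d³
        = 2 × (6.674 × 10⁻¹¹) × (1.90 × 10²⁷) × (1.56 × 10⁶) / (6.71 × 10⁸)³
        = 1.31 × 10⁻³ m/s²

1.31 × 10⁻³ m/s²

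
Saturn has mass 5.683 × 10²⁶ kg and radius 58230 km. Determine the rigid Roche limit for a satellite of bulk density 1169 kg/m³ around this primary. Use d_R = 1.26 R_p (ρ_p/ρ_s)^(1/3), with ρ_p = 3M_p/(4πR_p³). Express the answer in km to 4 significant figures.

ρ_p = 3M_p/(4πR_p³) = 3 × (5.683 × 10²⁶) / (4π × (5.823 × 10⁷ m)³) = 687.1 kg/m³
d_R = 1.26 × 58230 km × (687.1/1169)^(1/3)
    = 61460 km

61460 km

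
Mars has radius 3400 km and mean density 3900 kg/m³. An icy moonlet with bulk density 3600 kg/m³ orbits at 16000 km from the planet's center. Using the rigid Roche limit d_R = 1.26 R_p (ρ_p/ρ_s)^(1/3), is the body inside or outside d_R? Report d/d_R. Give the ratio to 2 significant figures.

outside; d/d_R ≈ 3.6

d_R = 1.26 × (3400 km) × (3900/3600)^(1/3) = 4400 km
d/d_R = (16000) / (4400) = 3.6
Since d/d_R > 1, the body is outside the Roche limit.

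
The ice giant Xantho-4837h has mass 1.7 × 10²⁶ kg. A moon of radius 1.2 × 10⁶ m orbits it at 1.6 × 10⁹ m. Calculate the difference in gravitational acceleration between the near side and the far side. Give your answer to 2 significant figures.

1.3 × 10⁻⁵ m/s²

Δg = 4GMr/d³
   = 4 × (6.674 × 10⁻¹¹) × (1.7 × 10²⁶) × (1.2 × 10⁶) / (1.6 × 10⁹)³
   = 1.3 × 10⁻⁵ m/s²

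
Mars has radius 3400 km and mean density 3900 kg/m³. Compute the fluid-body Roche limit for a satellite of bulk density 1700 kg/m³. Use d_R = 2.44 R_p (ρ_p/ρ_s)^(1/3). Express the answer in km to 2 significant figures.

d_R = 2.44 × 3400 km × (3900/1700)^(1/3)
    = 11000 km

11000 km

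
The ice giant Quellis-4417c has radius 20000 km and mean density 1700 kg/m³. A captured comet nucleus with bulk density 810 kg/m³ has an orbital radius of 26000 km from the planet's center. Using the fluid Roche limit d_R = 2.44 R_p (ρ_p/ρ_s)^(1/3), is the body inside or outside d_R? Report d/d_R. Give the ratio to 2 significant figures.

inside; d/d_R ≈ 0.42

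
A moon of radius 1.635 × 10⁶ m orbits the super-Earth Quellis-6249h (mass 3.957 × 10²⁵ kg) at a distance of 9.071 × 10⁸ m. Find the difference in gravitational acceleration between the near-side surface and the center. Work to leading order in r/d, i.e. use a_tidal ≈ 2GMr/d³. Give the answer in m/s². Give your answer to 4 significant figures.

Δa = 2GMr/d³
   = 2 × (6.674 × 10⁻¹¹) × (3.957 × 10²⁵) × (1.635 × 10⁶) / (9.071 × 10⁸)³
   = 1.157 × 10⁻⁵ m/s²

1.157 × 10⁻⁵ m/s²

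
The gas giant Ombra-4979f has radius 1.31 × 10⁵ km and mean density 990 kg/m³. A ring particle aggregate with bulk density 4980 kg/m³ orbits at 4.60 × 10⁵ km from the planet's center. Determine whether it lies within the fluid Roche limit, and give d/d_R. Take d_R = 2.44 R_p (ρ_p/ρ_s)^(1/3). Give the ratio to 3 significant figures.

d_R = 2.44 × (1.31 × 10⁵ km) × (990/4980)^(1/3) = 1.866 × 10⁵ km
d/d_R = (4.60 × 10⁵) / (1.866 × 10⁵) = 2.47
Since d/d_R > 1, the body is outside the Roche limit.

outside; d/d_R ≈ 2.47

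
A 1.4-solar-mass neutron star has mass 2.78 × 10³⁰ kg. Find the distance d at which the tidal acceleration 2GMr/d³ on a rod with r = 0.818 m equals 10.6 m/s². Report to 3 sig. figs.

3.06 × 10⁶ m

2GMr/d³ = a_tidal  ⇒  d = (2GMr / a_tidal)^(1/3)
d = (2 × 6.674×10⁻¹¹ × (2.78 × 10³⁰) × (0.818) / (10.6))^(1/3)
  = 3.06 × 10⁶ m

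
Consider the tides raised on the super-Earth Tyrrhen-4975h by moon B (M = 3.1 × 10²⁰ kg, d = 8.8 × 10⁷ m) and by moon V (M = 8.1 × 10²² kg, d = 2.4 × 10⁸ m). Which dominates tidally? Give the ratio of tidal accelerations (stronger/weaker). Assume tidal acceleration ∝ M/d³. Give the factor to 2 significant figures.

Moon V, by a factor of ≈ 13

The tide-raising term goes as M/d³ (the gradient of a 1/d² field).
Moon B: (3.1 × 10²⁰) / (8.8 × 10⁷)³ = 4.549 × 10⁻⁴
Moon V: (8.1 × 10²²) / (2.4 × 10⁸)³ = 5.859 × 10⁻³
Ratio (larger/smaller) = 13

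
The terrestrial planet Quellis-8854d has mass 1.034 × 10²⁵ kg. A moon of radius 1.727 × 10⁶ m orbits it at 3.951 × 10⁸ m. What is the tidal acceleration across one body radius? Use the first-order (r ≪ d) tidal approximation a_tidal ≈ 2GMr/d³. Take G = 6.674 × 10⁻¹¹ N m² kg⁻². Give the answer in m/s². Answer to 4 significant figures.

3.865 × 10⁻⁵ m/s²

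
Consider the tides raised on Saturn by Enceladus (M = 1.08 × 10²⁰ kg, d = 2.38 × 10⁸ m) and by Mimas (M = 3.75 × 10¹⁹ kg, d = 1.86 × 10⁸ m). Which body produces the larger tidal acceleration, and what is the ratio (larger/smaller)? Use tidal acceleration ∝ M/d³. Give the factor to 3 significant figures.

Compare M/d³ for the two perturbers:
Enceladus: (1.08 × 10²⁰) / (2.38 × 10⁸)³ = 8.011 × 10⁻⁶
Mimas: (3.75 × 10¹⁹) / (1.86 × 10⁸)³ = 5.828 × 10⁻⁶
Ratio (larger/smaller) = 1.37

Enceladus, by a factor of ≈ 1.37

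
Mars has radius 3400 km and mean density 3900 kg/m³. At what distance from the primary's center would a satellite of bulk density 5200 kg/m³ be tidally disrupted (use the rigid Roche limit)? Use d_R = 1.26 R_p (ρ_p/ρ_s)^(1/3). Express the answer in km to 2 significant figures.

d_R = 1.26 × 3400 km × (3900/5200)^(1/3)
    = 3900 km

3900 km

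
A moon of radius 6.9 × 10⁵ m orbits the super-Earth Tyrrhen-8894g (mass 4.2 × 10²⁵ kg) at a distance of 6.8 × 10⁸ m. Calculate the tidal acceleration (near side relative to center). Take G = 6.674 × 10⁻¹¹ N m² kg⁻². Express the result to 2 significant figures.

1.2 × 10⁻⁵ m/s²

Since r ≪ d, expand the inverse-square field across one radius to get the leading 2GMr/d³ term.
Δa = 2GMr/d³
   = 2 × (6.674 × 10⁻¹¹) × (4.2 × 10²⁵) × (6.9 × 10⁵) / (6.8 × 10⁸)³
   = 1.2 × 10⁻⁵ m/s²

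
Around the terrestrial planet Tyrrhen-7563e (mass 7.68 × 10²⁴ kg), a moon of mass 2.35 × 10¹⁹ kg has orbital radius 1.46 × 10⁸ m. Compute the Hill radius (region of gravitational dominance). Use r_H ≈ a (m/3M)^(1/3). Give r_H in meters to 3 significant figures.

r_H ≈ a (m/3M)^(1/3)
    = (1.46 × 10⁸) × (2.35 × 10¹⁹ / (3 × 7.68 × 10²⁴))^(1/3)
    = 1.47 × 10⁶ m

1.47 × 10⁶ m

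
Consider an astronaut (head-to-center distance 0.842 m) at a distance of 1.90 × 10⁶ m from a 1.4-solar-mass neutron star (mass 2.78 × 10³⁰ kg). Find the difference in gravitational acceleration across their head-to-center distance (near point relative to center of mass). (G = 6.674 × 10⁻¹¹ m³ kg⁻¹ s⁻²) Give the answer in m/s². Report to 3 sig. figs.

4.56 × 10¹ m/s²

Differencing GM/(d−r)² and GM/d² to first order in r/d gives 2GMr/d³.
a_tidal = 2GMr/d³
        = 2 × (6.674 × 10⁻¹¹) × (2.78 × 10³⁰) × (0.842) / (1.90 × 10⁶)³
        = 4.56 × 10¹ m/s²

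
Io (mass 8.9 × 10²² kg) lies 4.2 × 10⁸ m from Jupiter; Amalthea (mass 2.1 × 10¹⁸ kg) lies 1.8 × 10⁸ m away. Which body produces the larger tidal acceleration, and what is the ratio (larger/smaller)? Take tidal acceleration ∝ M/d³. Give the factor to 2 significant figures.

Io, by a factor of ≈ 3300

Tidal acceleration ∝ M/d³, so compare M/d³ for each.
Io: (8.9 × 10²²) / (4.2 × 10⁸)³ = 1.201 × 10⁻³
Amalthea: (2.1 × 10¹⁸) / (1.8 × 10⁸)³ = 3.601 × 10⁻⁷
Ratio (larger/smaller) = 3300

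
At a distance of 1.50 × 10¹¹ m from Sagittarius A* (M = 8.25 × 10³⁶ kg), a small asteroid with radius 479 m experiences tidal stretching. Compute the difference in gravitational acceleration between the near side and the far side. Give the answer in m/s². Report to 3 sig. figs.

3.13 × 10⁻⁴ m/s²

Δa = 4GMr/d³
   = 4 × (6.674 × 10⁻¹¹) × (8.25 × 10³⁶) × (479) / (1.50 × 10¹¹)³
   = 3.13 × 10⁻⁴ m/s²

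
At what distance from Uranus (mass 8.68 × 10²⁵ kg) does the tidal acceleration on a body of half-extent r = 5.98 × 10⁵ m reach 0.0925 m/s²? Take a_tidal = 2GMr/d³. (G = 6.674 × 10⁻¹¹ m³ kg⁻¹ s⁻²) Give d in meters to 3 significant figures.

2GMr/d³ = a_tidal  ⇒  d = (2GMr / a_tidal)^(1/3)
d = (2 × 6.674×10⁻¹¹ × (8.68 × 10²⁵) × (5.98 × 10⁵) / (0.0925))^(1/3)
  = 4.22 × 10⁷ m

4.22 × 10⁷ m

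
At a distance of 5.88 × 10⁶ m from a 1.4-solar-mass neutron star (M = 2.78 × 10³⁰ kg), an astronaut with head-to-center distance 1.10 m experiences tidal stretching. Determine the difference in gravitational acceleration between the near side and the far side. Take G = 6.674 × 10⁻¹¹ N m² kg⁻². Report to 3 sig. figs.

a_tidal = 4GMr/d³
        = 4 × (6.674 × 10⁻¹¹) × (2.78 × 10³⁰) × (1.10) / (5.88 × 10⁶)³
        = 4.02 m/s²

4.02 m/s²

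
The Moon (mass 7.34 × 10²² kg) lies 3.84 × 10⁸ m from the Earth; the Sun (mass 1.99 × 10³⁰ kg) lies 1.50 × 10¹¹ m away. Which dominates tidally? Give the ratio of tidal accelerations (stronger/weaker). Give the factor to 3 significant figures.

The Moon, by a factor of ≈ 2.20

The tide-raising term goes as M/d³ (the gradient of a 1/d² field).
The Moon: (7.34 × 10²²) / (3.84 × 10⁸)³ = 1.296 × 10⁻³
The Sun: (1.99 × 10³⁰) / (1.50 × 10¹¹)³ = 5.896 × 10⁻⁴
Ratio (larger/smaller) = 2.20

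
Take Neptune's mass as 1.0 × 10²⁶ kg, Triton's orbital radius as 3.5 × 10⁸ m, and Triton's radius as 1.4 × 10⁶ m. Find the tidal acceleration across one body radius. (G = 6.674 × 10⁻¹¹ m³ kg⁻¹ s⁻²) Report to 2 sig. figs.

4.4 × 10⁻⁴ m/s²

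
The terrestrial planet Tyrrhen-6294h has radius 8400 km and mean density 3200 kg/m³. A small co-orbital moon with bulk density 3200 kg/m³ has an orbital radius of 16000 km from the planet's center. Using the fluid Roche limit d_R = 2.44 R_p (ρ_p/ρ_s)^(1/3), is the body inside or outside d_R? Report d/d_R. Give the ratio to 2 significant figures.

inside; d/d_R ≈ 0.78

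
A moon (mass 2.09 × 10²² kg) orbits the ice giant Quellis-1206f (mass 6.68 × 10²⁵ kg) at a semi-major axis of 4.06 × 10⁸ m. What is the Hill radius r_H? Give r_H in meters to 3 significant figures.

1.91 × 10⁷ m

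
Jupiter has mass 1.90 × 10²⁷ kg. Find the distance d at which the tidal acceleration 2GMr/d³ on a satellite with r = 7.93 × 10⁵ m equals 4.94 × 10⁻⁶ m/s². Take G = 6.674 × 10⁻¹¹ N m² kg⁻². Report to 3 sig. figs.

2GMr/d³ = a_tidal  ⇒  d = (2GMr / a_tidal)^(1/3)
d = (2 × 6.674×10⁻¹¹ × (1.90 × 10²⁷) × (7.93 × 10⁵) / (4.94 × 10⁻⁶))^(1/3)
  = 3.44 × 10⁹ m

3.44 × 10⁹ m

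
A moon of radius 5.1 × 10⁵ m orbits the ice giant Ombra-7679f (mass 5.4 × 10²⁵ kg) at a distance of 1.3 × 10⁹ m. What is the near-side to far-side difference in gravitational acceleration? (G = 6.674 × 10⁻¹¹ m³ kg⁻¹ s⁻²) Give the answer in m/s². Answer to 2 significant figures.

The field gradient is 2GM/d³; across the full diameter 2r the difference is 4GMr/d³.
Δg = 4GMr/d³
   = 4 × (6.674 × 10⁻¹¹) × (5.4 × 10²⁵) × (5.1 × 10⁵) / (1.3 × 10⁹)³
   = 3.3 × 10⁻⁶ m/s²

3.3 × 10⁻⁶ m/s²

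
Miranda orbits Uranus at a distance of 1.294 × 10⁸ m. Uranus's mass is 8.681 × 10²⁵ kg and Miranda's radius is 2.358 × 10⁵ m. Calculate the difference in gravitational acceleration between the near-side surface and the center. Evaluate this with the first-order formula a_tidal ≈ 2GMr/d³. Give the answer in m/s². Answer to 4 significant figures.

a_tidal = 2GMr/d³
        = 2 × (6.674 × 10⁻¹¹) × (8.681 × 10²⁵) × (2.358 × 10⁵) / (1.294 × 10⁸)³
        = 1.261 × 10⁻³ m/s²

1.261 × 10⁻³ m/s²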